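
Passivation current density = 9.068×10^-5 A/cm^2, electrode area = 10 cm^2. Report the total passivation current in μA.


I = i_pass * A, then convert A → μA (×10^6)
I = 9.068×10^-5 * 10 * 10^6 = 906.8 μA

906.8 μA


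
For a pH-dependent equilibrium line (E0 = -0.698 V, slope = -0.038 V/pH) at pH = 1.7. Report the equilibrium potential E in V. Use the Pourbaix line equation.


Apply the Pourbaix line equation: E = E0 + slope*pH
E = -0.698 + (-0.038)*1.7 = -0.698 + (-0.0646) = -0.7626 V
Rounded to 3 decimal places: E = -0.763 V

-0.763 V


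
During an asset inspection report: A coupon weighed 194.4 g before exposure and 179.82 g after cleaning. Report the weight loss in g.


Weight loss = initial − final
WL = 194.4 − 179.82 = 14.58 g

14.58 g


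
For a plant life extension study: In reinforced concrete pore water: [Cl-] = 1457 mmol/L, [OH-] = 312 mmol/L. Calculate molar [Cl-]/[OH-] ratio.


Threshold parameter = [Cl-] / [OH-] (molar basis; both in mmol/L, so units cancel)
Ratio = 1457 / 312 = 4.67

4.67


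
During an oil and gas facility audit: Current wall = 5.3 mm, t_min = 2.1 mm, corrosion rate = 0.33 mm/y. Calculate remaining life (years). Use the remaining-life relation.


Apply the remaining-life relation: RL = (t_current − t_min) / CR
RL = (5.3 − 2.1) / 0.33 = 3.2 / 0.33 = 9.7 years

9.7 years


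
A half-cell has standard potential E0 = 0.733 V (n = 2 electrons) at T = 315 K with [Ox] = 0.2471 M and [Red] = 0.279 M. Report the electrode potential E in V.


Apply the Nernst equation: E = E0 + (RT/nF)*ln([Ox]/[Red])
Step 1: RT/nF = 8.314*315/(2*96485) = 0.01357159 V
Step 2: [Ox]/[Red] = 0.2471/0.279 = 0.885663
Step 3: ln(0.885663) = -0.121419
Step 4: correction = 0.01357159 * -0.121419 = -0.0016 V
E = 0.733 + -0.0016 = 0.7314 V

0.7314 V


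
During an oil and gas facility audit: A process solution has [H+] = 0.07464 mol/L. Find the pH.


pH = −log10[H+]
pH = −log10(0.07464) = 1.13

1.13


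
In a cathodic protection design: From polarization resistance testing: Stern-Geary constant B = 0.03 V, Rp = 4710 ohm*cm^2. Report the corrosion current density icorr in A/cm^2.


Apply the Stern-Geary relation: icorr = B / Rp
icorr = 0.03 / 4710 = 6.369×10^-6 A/cm^2

6.369×10^-6 A/cm^2


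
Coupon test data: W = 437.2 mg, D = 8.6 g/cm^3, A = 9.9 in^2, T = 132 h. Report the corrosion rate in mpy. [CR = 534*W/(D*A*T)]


Apply the mpy weight-loss relation: CR = 534 * W / (D * A * T)
Numerator: 534 * 437.2 = 233464.8
Denominator: 8.6 * 9.9 * 132 = 11238.48
CR = 233464.8 / 11238.48 = 20.7737 mpy

20.7737 mpy


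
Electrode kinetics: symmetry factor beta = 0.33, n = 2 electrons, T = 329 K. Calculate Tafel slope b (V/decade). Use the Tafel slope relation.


Apply the Tafel slope relation: b = 2.303*R*T/(beta*n*F)
Numerator: 2.303 * 8.314 * 329 = 6299.41
Denominator: 0.33 * 2 * 96485 = 63680.1
b = 6299.41 / 63680.1 = 0.0989 V/decade

0.0989 V/decade


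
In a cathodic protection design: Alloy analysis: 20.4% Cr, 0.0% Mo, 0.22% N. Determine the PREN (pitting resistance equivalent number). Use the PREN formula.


Apply the PREN formula: PREN = Cr + 3.3*Mo + 16*N
PREN = 20.4 + 3.3*0.0 + 16*0.22
PREN = 20.4 + 0.0 + 3.52 = 23.92

23.92


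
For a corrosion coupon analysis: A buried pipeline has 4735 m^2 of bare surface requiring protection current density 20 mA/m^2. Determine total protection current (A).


I = area * current density, then convert mA → A (÷1000)
I = 4735 * 20 / 1000 = 94.7 A

94.7 A


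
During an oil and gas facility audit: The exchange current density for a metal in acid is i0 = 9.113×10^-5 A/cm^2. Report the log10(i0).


i0 = 9.113×10^-5 A/cm^2
log10(i0) = -4.04

-4.04


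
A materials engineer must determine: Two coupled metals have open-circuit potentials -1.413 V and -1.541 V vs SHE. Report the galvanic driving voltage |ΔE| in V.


Driving voltage is the absolute potential difference.
|ΔE| = |-1.413 − (-1.541)| = 0.128 V

0.128 V


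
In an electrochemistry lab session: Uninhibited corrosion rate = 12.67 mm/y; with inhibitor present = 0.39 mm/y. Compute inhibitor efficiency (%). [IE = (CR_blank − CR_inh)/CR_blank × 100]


Apply the inhibitor-efficiency definition: IE = (CR_blank − CR_inh)/CR_blank × 100
IE = (12.67 − 0.39) / 12.67 × 100
IE = 12.28 / 12.67 × 100 = 96.9 %

96.9 %


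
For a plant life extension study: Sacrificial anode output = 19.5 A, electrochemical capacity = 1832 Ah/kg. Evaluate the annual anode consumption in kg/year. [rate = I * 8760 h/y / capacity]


Annual consumption = current * hours per year / capacity
Rate = 19.5 * 8760 / 1832 = 93.2 kg/year

93.2 kg/year


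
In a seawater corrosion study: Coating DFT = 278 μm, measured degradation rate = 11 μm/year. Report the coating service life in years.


Service life = thickness / degradation rate
Life = 278 / 11 = 25.3 years

25.3 years


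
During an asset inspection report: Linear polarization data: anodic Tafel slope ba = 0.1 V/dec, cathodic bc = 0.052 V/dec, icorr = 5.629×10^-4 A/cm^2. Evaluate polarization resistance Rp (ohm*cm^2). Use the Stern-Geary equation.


Apply the Stern-Geary equation: Rp = ba*bc / (2.303*icorr*(ba+bc))
ba*bc = 0.1*0.052 = 0.0052
ba+bc = 0.152; 2.303*icorr*(ba+bc) = 2.303*5.629×10^-4*0.152 = 1.9704652×10^-4
Rp = 0.0052 / 1.9704652×10^-4 = 26.39 ohm*cm^2

26.39 ohm*cm^2


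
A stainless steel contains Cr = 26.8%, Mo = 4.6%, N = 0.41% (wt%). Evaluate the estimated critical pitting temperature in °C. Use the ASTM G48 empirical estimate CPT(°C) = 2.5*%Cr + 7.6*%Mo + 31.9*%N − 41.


Apply the ASTM G48 empirical CPT estimate: CPT(°C) = 2.5*%Cr + 7.6*%Mo + 31.9*%N − 41
2.5*26.8 = 67; 7.6*4.6 = 34.96; 31.9*0.41 = 13.079
CPT = 67 + 34.96 + 13.079 − 41 = 74.039 °C
Rounded to 0.1 °C: CPT ≈ 74.0 °C

74.0 °C


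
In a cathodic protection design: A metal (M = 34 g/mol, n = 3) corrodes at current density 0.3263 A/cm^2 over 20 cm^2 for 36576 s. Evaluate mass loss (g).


Apply Faraday's law: m = i*A*t*M / (n*F)
Total charge passed Q = i*A*t = 0.3263*20*36576 = 238694.976 C
m = Q*M/(n*F) = 238694.976*34/(3*96485) = 28.038 g

28.038 g


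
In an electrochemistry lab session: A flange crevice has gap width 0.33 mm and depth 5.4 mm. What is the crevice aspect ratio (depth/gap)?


Aspect ratio = depth / gap
Ratio = 5.4 / 0.33 = 16.4

16.4


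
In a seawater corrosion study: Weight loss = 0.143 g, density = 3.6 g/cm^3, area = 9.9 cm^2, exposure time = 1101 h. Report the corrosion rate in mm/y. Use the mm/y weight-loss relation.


Apply the mm/y weight-loss relation: CR = 87600 * W / (D * A * T)
Numerator: 87600 * 0.143 = 12526.8
Denominator: 3.6 * 9.9 * 1101 = 39239.64
CR = 12526.8 / 39239.64 = 0.3192 mm/y

0.3192 mm/y


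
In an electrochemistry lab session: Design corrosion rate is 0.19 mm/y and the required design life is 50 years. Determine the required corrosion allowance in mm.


Corrosion allowance = CR × design life
CA = 0.19 * 50 = 9.5 mm

9.5 mm


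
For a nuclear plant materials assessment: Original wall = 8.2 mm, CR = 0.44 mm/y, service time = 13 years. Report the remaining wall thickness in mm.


Remaining wall = original − CR × time
t = 8.2 − 0.44*13 = 8.2 − 5.72 = 2.48 mm

2.48 mm


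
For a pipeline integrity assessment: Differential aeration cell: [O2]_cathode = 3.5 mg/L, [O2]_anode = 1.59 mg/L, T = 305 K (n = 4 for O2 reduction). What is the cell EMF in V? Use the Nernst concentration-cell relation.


Apply the Nernst concentration-cell relation: E = (RT/nF)*ln(C_cathode/C_anode)
RT/nF = 8.314*305/(4*96485) = 0.00657037 V
ln(3.5/1.59) = 0.78903
E = 0.00657037 * 0.78903 = 0.00518 V

0.00518 V


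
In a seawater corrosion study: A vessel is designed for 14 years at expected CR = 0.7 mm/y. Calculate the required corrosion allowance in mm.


Corrosion allowance = CR × design life
CA = 0.7 * 14 = 9.8 mm

9.8 mm


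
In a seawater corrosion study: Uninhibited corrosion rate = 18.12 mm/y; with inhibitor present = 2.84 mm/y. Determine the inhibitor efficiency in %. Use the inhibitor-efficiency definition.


Apply the inhibitor-efficiency definition: IE = (CR_blank − CR_inh)/CR_blank × 100
IE = (18.12 − 2.84) / 18.12 × 100
IE = 15.28 / 18.12 × 100 = 84.3 %

84.3 %


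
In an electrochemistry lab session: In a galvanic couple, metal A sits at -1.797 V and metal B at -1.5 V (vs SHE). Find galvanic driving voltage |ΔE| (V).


Driving voltage is the absolute potential difference.
|ΔE| = |-1.797 − (-1.5)| = 0.297 V

0.297 V


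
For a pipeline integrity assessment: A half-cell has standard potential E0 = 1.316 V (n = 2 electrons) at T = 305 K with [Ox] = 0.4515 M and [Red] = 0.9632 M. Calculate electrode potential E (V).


Apply the Nernst equation: E = E0 + (RT/nF)*ln([Ox]/[Red])
Step 1: RT/nF = 8.314*305/(2*96485) = 0.01314075 V
Step 2: [Ox]/[Red] = 0.4515/0.9632 = 0.46875
Step 3: ln(0.46875) = -0.757686
Step 4: correction = 0.01314075 * -0.757686 = -0.01 V
E = 1.316 + -0.01 = 1.306 V

1.306 V


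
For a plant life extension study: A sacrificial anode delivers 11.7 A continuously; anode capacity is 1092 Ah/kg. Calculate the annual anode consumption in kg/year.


Annual consumption = current * hours per year / capacity
Rate = 11.7 * 8760 / 1092 = 93.9 kg/year

93.9 kg/year


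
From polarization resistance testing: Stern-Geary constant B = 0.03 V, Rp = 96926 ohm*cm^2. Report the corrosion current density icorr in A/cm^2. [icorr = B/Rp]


Apply the Stern-Geary relation: icorr = B / Rp
icorr = 0.03 / 96926 = 3.095×10^-7 A/cm^2

3.095×10^-7 A/cm^2


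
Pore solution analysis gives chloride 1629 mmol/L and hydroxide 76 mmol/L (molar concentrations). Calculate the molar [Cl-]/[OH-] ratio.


Threshold parameter = [Cl-] / [OH-] (molar basis; both in mmol/L, so units cancel)
Ratio = 1629 / 76 = 21.43

21.43


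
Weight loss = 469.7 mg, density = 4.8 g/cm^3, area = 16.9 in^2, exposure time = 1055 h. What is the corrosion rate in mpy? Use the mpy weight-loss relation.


Apply the mpy weight-loss relation: CR = 534 * W / (D * A * T)
Numerator: 534 * 469.7 = 250819.8
Denominator: 4.8 * 16.9 * 1055 = 85581.6
CR = 250819.8 / 85581.6 = 2.931 mpy

2.931 mpy


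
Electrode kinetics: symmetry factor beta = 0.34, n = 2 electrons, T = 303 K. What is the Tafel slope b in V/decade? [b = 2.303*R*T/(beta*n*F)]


Apply the Tafel slope relation: b = 2.303*R*T/(beta*n*F)
Numerator: 2.303 * 8.314 * 303 = 5801.58
Denominator: 0.34 * 2 * 96485 = 65609.8
b = 5801.58 / 65609.8 = 0.088 V/decade

0.088 V/decade


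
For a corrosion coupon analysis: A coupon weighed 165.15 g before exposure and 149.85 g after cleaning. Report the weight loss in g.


Weight loss = initial − final
WL = 165.15 − 149.85 = 15.3 g

15.3 g


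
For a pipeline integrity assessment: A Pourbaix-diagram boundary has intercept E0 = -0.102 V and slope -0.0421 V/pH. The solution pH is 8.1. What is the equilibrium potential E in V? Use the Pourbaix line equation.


Apply the Pourbaix line equation: E = E0 + slope*pH
E = -0.102 + (-0.0421)*8.1 = -0.102 + (-0.34101) = -0.44301 V
Rounded to 4 decimal places: E = -0.4430 V

-0.4430 V


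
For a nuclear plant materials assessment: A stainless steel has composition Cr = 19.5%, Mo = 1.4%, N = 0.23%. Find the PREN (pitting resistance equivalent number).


Apply the PREN formula: PREN = Cr + 3.3*Mo + 16*N
PREN = 19.5 + 3.3*1.4 + 16*0.23
PREN = 19.5 + 4.62 + 3.68 = 27.8

27.8


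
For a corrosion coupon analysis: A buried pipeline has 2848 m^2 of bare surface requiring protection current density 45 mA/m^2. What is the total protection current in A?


I = area * current density, then convert mA → A (÷1000)
I = 2848 * 45 / 1000 = 128.16 A

128.16 A


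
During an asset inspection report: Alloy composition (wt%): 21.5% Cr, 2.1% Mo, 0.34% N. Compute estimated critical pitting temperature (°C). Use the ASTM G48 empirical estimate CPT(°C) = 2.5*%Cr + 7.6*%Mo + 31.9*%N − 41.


Apply the ASTM G48 empirical CPT estimate: CPT(°C) = 2.5*%Cr + 7.6*%Mo + 31.9*%N − 41
2.5*21.5 = 53.75; 7.6*2.1 = 15.96; 31.9*0.34 = 10.846
CPT = 53.75 + 15.96 + 10.846 − 41 = 39.556 °C
Rounded to 0.1 °C: CPT ≈ 39.6 °C

39.6 °C


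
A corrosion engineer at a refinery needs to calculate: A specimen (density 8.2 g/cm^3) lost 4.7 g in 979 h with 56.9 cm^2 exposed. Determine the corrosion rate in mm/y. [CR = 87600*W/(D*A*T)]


Apply the mm/y weight-loss relation: CR = 87600 * W / (D * A * T)
Numerator: 87600 * 4.7 = 411720.0
Denominator: 8.2 * 56.9 * 979 = 456781.82
CR = 411720.0 / 456781.82 = 0.901349 mm/y

0.901349 mm/y


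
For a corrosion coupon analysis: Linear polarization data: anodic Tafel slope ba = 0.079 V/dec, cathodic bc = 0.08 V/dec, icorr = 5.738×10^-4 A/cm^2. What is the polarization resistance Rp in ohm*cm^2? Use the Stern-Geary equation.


Apply the Stern-Geary equation: Rp = ba*bc / (2.303*icorr*(ba+bc))
ba*bc = 0.079*0.08 = 0.00632
ba+bc = 0.159; 2.303*icorr*(ba+bc) = 2.303*5.738×10^-4*0.159 = 2.1011236×10^-4
Rp = 0.00632 / 2.1011236×10^-4 = 30.1 ohm*cm^2

30.1 ohm*cm^2


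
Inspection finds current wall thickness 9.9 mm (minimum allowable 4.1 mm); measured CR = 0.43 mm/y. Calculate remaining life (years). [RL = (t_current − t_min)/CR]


Apply the remaining-life relation: RL = (t_current − t_min) / CR
RL = (9.9 − 4.1) / 0.43 = 5.8 / 0.43 = 13.5 years

13.5 years


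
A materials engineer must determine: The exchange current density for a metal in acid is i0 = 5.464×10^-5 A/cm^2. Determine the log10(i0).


i0 = 5.464×10^-5 A/cm^2
log10(i0) = -4.262

-4.262


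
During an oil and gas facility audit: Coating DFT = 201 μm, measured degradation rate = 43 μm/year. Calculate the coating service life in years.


Service life = thickness / degradation rate
Life = 201 / 43 = 4.7 years

4.7 years


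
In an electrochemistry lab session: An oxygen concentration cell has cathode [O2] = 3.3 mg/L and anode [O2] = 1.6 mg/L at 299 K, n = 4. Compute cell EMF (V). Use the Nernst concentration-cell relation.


Apply the Nernst concentration-cell relation: E = (RT/nF)*ln(C_cathode/C_anode)
RT/nF = 8.314*299/(4*96485) = 0.00644112 V
ln(3.3/1.6) = 0.72392
E = 0.00644112 * 0.72392 = 0.00466 V

0.00466 V


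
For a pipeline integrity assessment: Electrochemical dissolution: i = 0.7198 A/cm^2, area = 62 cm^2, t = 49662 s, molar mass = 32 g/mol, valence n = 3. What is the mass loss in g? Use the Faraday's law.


Apply Faraday's law: m = i*A*t*M / (n*F)
Total charge passed Q = i*A*t = 0.7198*62*49662 = 2216295.8712 C
m = Q*M/(n*F) = 2216295.8712*32/(3*96485) = 245.017 g

245.017 g


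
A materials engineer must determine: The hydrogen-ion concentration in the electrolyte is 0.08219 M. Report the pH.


pH = −log10[H+]
pH = −log10(0.08219) = 1.09

1.09


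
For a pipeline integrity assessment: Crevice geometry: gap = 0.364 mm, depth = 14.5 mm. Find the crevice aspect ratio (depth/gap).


Aspect ratio = depth / gap
Ratio = 14.5 / 0.364 = 39.8

39.8


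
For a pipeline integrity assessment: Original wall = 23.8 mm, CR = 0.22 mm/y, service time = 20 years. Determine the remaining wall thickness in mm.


Remaining wall = original − CR × time
t = 23.8 − 0.22*20 = 23.8 − 4.4 = 19.4 mm

19.4 mm


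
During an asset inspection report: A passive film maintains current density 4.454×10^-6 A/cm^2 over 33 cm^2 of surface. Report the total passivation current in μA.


I = i_pass * A, then convert A → μA (×10^6)
I = 4.454×10^-6 * 33 * 10^6 = 146.98 μA

146.98 μA


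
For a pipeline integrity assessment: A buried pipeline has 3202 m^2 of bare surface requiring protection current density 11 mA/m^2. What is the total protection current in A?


I = area * current density, then convert mA → A (÷1000)
I = 3202 * 11 / 1000 = 35.22 A

35.22 A


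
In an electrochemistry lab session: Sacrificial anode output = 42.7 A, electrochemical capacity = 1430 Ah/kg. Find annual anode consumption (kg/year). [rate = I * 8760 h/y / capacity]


Annual consumption = current * hours per year / capacity
Rate = 42.7 * 8760 / 1430 = 261.6 kg/year

261.6 kg/year


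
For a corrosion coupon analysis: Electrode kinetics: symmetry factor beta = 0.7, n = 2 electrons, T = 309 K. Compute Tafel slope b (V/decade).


Apply the Tafel slope relation: b = 2.303*R*T/(beta*n*F)
Numerator: 2.303 * 8.314 * 309 = 5916.47
Denominator: 0.7 * 2 * 96485 = 135079.0
b = 5916.47 / 135079.0 = 0.0438 V/decade

0.0438 V/decade


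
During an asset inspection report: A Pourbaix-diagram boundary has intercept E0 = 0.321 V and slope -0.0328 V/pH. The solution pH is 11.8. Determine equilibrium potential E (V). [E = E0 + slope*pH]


Apply the Pourbaix line equation: E = E0 + slope*pH
E = 0.321 + (-0.0328)*11.8 = 0.321 + (-0.38704) = -0.06604 V
Rounded to 4 decimal places: E = -0.0660 V

-0.0660 V


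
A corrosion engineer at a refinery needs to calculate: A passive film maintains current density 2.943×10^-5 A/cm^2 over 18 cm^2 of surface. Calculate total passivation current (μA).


I = i_pass * A, then convert A → μA (×10^6)
I = 2.943×10^-5 * 18 * 10^6 = 529.74 μA

529.74 μA


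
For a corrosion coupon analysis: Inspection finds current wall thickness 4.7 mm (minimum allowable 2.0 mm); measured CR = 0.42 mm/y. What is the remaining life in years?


Apply the remaining-life relation: RL = (t_current − t_min) / CR
RL = (4.7 − 2.0) / 0.42 = 2.7 / 0.42 = 6.4 years

6.4 years


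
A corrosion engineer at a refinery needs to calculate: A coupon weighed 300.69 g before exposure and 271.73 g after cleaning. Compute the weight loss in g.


Weight loss = initial − final
WL = 300.69 − 271.73 = 28.96 g

28.96 g


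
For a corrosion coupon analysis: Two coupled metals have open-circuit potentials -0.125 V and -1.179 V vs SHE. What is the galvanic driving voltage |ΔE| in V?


Driving voltage is the absolute potential difference.
|ΔE| = |-0.125 − (-1.179)| = 1.054 V

1.054 V


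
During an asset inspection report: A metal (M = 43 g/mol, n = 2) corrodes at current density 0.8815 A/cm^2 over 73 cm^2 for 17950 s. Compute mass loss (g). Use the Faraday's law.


Apply Faraday's law: m = i*A*t*M / (n*F)
Total charge passed Q = i*A*t = 0.8815*73*17950 = 1155073.525 C
m = Q*M/(n*F) = 1155073.525*43/(2*96485) = 257.388 g

257.388 g


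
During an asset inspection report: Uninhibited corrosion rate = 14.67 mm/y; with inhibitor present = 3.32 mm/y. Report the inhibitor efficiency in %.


Apply the inhibitor-efficiency definition: IE = (CR_blank − CR_inh)/CR_blank × 100
IE = (14.67 − 3.32) / 14.67 × 100
IE = 11.35 / 14.67 × 100 = 77.4 %

77.4 %


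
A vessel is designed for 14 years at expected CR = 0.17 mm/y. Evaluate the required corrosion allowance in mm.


Corrosion allowance = CR × design life
CA = 0.17 * 14 = 2.38 mm

2.38 mm


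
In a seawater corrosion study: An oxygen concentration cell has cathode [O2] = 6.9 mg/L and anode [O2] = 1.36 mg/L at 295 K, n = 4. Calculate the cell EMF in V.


Apply the Nernst concentration-cell relation: E = (RT/nF)*ln(C_cathode/C_anode)
RT/nF = 8.314*295/(4*96485) = 0.00635495 V
ln(6.9/1.36) = 1.62404
E = 0.00635495 * 1.62404 = 0.01032 V

0.01032 V


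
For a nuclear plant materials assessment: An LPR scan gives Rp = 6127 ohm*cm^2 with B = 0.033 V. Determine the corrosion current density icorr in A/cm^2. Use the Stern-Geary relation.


Apply the Stern-Geary relation: icorr = B / Rp
icorr = 0.033 / 6127 = 5.386×10^-6 A/cm^2

5.386×10^-6 A/cm^2


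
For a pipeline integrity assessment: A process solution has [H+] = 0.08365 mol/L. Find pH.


pH = −log10[H+]
pH = −log10(0.08365) = 1.08

1.08


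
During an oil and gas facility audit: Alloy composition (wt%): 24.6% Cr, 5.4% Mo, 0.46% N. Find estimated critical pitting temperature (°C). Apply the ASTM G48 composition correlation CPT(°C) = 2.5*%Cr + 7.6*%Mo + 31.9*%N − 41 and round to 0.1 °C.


Apply the ASTM G48 empirical CPT estimate: CPT(°C) = 2.5*%Cr + 7.6*%Mo + 31.9*%N − 41
2.5*24.6 = 61.5; 7.6*5.4 = 41.04; 31.9*0.46 = 14.674
CPT = 61.5 + 41.04 + 14.674 − 41 = 76.214 °C
Rounded to 0.1 °C: CPT ≈ 76.2 °C

76.2 °C


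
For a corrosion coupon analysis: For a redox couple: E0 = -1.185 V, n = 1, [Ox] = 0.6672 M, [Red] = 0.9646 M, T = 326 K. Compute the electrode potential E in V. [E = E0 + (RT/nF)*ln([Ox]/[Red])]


Apply the Nernst equation: E = E0 + (RT/nF)*ln([Ox]/[Red])
Step 1: RT/nF = 8.314*326/(1*96485) = 0.02809104 V
Step 2: [Ox]/[Red] = 0.6672/0.9646 = 0.691686
Step 3: ln(0.691686) = -0.368623
Step 4: correction = 0.02809104 * -0.368623 = -0.01 V
E = -1.185 + -0.01 = -1.195 V

-1.195 V


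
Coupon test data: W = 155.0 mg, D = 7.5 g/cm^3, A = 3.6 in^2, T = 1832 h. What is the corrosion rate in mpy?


Apply the mpy weight-loss relation: CR = 534 * W / (D * A * T)
Numerator: 534 * 155.0 = 82770.0
Denominator: 7.5 * 3.6 * 1832 = 49464.0
CR = 82770.0 / 49464.0 = 1.6733 mpy

1.6733 mpy


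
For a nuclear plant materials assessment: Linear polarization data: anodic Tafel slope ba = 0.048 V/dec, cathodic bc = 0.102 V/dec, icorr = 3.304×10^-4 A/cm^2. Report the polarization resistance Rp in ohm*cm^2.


Apply the Stern-Geary equation: Rp = ba*bc / (2.303*icorr*(ba+bc))
ba*bc = 0.048*0.102 = 0.004896
ba+bc = 0.15; 2.303*icorr*(ba+bc) = 2.303*3.304×10^-4*0.15 = 1.1413668×10^-4
Rp = 0.004896 / 1.1413668×10^-4 = 42.9 ohm*cm^2

42.9 ohm*cm^2


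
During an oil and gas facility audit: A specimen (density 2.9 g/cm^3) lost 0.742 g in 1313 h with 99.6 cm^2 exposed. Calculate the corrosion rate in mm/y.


Apply the mm/y weight-loss relation: CR = 87600 * W / (D * A * T)
Numerator: 87600 * 0.742 = 64999.2
Denominator: 2.9 * 99.6 * 1313 = 379246.92
CR = 64999.2 / 379246.92 = 0.17139 mm/y

0.17139 mm/y


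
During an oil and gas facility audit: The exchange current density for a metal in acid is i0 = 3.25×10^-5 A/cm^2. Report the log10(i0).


i0 = 3.25×10^-5 A/cm^2
log10(i0) = -4.488

-4.488


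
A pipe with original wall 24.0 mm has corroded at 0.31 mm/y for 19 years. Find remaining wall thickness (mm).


Remaining wall = original − CR × time
t = 24.0 − 0.31*19 = 24.0 − 5.89 = 18.11 mm

18.11 mm


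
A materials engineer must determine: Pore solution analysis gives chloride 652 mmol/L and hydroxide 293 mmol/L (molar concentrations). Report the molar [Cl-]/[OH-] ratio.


Threshold parameter = [Cl-] / [OH-] (molar basis; both in mmol/L, so units cancel)
Ratio = 652 / 293 = 2.23

2.23


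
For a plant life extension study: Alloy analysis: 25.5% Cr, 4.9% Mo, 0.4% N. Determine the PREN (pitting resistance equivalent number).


Apply the PREN formula: PREN = Cr + 3.3*Mo + 16*N
PREN = 25.5 + 3.3*4.9 + 16*0.4
PREN = 25.5 + 16.17 + 6.4 = 48.07

48.07


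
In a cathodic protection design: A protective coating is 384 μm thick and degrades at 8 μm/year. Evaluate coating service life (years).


Service life = thickness / degradation rate
Life = 384 / 8 = 48.0 years

48.0 years


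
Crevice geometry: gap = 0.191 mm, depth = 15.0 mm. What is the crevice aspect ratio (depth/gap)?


Aspect ratio = depth / gap
Ratio = 15.0 / 0.191 = 78.5

78.5


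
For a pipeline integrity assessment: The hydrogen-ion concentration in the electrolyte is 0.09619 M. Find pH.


pH = −log10[H+]
pH = −log10(0.09619) = 1.02

1.02


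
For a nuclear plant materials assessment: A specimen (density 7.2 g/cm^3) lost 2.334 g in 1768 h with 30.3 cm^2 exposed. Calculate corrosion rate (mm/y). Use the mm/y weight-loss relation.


Apply the mm/y weight-loss relation: CR = 87600 * W / (D * A * T)
Numerator: 87600 * 2.334 = 204458.4
Denominator: 7.2 * 30.3 * 1768 = 385706.88
CR = 204458.4 / 385706.88 = 0.530088 mm/y

0.530088 mm/y


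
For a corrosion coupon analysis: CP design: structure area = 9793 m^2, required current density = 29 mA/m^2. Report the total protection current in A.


I = area * current density, then convert mA → A (÷1000)
I = 9793 * 29 / 1000 = 284.0 A

284.0 A


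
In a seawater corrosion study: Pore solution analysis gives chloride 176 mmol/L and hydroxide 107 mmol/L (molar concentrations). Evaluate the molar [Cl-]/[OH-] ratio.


Threshold parameter = [Cl-] / [OH-] (molar basis; both in mmol/L, so units cancel)
Ratio = 176 / 107 = 1.64

1.64


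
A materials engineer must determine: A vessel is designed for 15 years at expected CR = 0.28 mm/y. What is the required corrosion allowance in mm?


Corrosion allowance = CR × design life
CA = 0.28 * 15 = 4.2 mm

4.2 mm


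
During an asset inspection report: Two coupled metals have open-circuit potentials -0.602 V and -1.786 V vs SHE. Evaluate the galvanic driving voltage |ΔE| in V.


Driving voltage is the absolute potential difference.
|ΔE| = |-0.602 − (-1.786)| = 1.184 V

1.184 V


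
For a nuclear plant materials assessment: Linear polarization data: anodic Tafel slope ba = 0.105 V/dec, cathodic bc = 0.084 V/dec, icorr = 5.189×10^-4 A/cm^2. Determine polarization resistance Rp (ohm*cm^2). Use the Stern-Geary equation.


Apply the Stern-Geary equation: Rp = ba*bc / (2.303*icorr*(ba+bc))
ba*bc = 0.105*0.084 = 0.00882
ba+bc = 0.189; 2.303*icorr*(ba+bc) = 2.303*5.189×10^-4*0.189 = 2.2586005×10^-4
Rp = 0.00882 / 2.2586005×10^-4 = 39.1 ohm*cm^2

39.1 ohm*cm^2


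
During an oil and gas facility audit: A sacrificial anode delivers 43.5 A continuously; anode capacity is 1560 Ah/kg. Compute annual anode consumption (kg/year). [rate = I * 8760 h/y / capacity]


Annual consumption = current * hours per year / capacity
Rate = 43.5 * 8760 / 1560 = 244.3 kg/year

244.3 kg/year


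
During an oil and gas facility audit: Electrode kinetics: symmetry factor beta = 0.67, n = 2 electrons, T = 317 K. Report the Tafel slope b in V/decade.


Apply the Tafel slope relation: b = 2.303*R*T/(beta*n*F)
Numerator: 2.303 * 8.314 * 317 = 6069.64
Denominator: 0.67 * 2 * 96485 = 129289.9
b = 6069.64 / 129289.9 = 0.047 V/decade

0.047 V/decade


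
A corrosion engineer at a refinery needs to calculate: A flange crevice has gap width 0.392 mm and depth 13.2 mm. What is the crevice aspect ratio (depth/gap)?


Aspect ratio = depth / gap
Ratio = 13.2 / 0.392 = 33.7

33.7


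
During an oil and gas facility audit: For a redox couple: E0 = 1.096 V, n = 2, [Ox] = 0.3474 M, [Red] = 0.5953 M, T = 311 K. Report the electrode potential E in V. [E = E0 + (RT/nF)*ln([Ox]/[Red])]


Apply the Nernst equation: E = E0 + (RT/nF)*ln([Ox]/[Red])
Step 1: RT/nF = 8.314*311/(2*96485) = 0.01339925 V
Step 2: [Ox]/[Red] = 0.3474/0.5953 = 0.583571
Step 3: ln(0.583571) = -0.538589
Step 4: correction = 0.01339925 * -0.538589 = -0.007 V
E = 1.096 + -0.007 = 1.089 V

1.089 V


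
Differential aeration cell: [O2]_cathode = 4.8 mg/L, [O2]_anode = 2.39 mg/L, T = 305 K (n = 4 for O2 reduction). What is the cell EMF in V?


Apply the Nernst concentration-cell relation: E = (RT/nF)*ln(C_cathode/C_anode)
RT/nF = 8.314*305/(4*96485) = 0.00657037 V
ln(4.8/2.39) = 0.69732
E = 0.00657037 * 0.69732 = 0.00458 V

0.00458 V


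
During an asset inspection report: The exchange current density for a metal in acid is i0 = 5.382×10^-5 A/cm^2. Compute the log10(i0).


i0 = 5.382×10^-5 A/cm^2
log10(i0) = -4.269

-4.269


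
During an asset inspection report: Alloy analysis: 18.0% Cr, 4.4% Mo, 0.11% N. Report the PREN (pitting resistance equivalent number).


Apply the PREN formula: PREN = Cr + 3.3*Mo + 16*N
PREN = 18.0 + 3.3*4.4 + 16*0.11
PREN = 18.0 + 14.52 + 1.76 = 34.28

34.28


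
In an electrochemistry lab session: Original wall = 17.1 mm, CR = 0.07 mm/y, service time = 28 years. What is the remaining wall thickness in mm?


Remaining wall = original − CR × time
t = 17.1 − 0.07*28 = 17.1 − 1.96 = 15.14 mm

15.14 mm


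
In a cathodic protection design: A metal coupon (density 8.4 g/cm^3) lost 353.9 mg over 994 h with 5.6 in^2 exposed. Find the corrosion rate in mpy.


Apply the mpy weight-loss relation: CR = 534 * W / (D * A * T)
Numerator: 534 * 353.9 = 188982.6
Denominator: 8.4 * 5.6 * 994 = 46757.76
CR = 188982.6 / 46757.76 = 4.04174 mpy

4.04174 mpy


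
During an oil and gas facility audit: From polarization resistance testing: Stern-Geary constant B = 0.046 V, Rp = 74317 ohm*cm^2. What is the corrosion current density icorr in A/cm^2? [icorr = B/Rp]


Apply the Stern-Geary relation: icorr = B / Rp
icorr = 0.046 / 74317 = 6.19×10^-7 A/cm^2

6.19×10^-7 A/cm^2


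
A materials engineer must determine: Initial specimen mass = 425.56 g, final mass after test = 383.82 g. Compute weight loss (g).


Weight loss = initial − final
WL = 425.56 − 383.82 = 41.74 g

41.74 g


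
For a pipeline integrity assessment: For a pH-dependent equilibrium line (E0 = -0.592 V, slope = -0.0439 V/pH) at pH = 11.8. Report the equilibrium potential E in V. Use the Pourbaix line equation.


Apply the Pourbaix line equation: E = E0 + slope*pH
E = -0.592 + (-0.0439)*11.8 = -0.592 + (-0.51802) = -1.11002 V
Rounded to 3 decimal places: E = -1.110 V

-1.110 V


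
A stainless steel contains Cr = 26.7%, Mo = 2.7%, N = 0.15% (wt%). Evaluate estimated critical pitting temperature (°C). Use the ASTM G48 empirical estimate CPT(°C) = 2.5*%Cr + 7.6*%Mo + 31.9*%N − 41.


Apply the ASTM G48 empirical CPT estimate: CPT(°C) = 2.5*%Cr + 7.6*%Mo + 31.9*%N − 41
2.5*26.7 = 66.75; 7.6*2.7 = 20.52; 31.9*0.15 = 4.785
CPT = 66.75 + 20.52 + 4.785 − 41 = 51.055 °C
Rounded to 0.1 °C: CPT ≈ 51.1 °C

51.1 °C


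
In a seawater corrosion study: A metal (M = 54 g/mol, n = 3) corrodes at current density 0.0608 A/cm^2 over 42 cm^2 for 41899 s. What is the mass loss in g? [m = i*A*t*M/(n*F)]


Apply Faraday's law: m = i*A*t*M / (n*F)
Total charge passed Q = i*A*t = 0.0608*42*41899 = 106993.2864 C
m = Q*M/(n*F) = 106993.2864*54/(3*96485) = 19.9604 g

19.9604 g


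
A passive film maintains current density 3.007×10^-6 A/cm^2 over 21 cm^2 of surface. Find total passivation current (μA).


I = i_pass * A, then convert A → μA (×10^6)
I = 3.007×10^-6 * 21 * 10^6 = 63.15 μA

63.15 μA


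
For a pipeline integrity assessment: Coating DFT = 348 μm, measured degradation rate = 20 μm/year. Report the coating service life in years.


Service life = thickness / degradation rate
Life = 348 / 20 = 17.4 years

17.4 years


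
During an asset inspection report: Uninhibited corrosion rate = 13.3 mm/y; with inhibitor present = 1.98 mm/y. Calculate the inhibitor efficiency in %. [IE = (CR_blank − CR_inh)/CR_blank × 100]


Apply the inhibitor-efficiency definition: IE = (CR_blank − CR_inh)/CR_blank × 100
IE = (13.3 − 1.98) / 13.3 × 100
IE = 11.32 / 13.3 × 100 = 85.1 %

85.1 %


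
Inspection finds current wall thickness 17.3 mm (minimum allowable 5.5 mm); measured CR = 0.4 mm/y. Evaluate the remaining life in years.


Apply the remaining-life relation: RL = (t_current − t_min) / CR
RL = (17.3 − 5.5) / 0.4 = 11.8 / 0.4 = 29.5 years

29.5 years


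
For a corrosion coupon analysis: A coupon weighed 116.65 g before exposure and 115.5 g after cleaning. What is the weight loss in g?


Weight loss = initial − final
WL = 116.65 − 115.5 = 1.15 g

1.15 g


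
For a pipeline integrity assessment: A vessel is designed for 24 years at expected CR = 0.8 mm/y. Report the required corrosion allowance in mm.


Corrosion allowance = CR × design life
CA = 0.8 * 24 = 19.2 mm

19.2 mm


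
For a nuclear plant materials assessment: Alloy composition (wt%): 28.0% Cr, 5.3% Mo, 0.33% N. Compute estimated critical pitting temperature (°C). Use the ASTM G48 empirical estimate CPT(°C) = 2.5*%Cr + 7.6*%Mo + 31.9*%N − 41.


Apply the ASTM G48 empirical CPT estimate: CPT(°C) = 2.5*%Cr + 7.6*%Mo + 31.9*%N − 41
2.5*28.0 = 70; 7.6*5.3 = 40.28; 31.9*0.33 = 10.527
CPT = 70 + 40.28 + 10.527 − 41 = 79.807 °C
Rounded to 0.1 °C: CPT ≈ 79.8 °C

79.8 °C


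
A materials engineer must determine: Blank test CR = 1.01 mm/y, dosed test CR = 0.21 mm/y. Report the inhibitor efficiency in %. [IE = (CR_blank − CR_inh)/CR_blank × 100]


Apply the inhibitor-efficiency definition: IE = (CR_blank − CR_inh)/CR_blank × 100
IE = (1.01 − 0.21) / 1.01 × 100
IE = 0.8 / 1.01 × 100 = 79.2 %

79.2 %


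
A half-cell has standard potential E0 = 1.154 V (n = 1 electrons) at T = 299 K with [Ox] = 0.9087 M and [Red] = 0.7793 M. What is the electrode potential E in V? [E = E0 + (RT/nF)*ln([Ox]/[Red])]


Apply the Nernst equation: E = E0 + (RT/nF)*ln([Ox]/[Red])
Step 1: RT/nF = 8.314*299/(1*96485) = 0.02576448 V
Step 2: [Ox]/[Red] = 0.9087/0.7793 = 1.166046
Step 3: ln(1.166046) = 0.153619
Step 4: correction = 0.02576448 * 0.153619 = 0.004 V
E = 1.154 + 0.004 = 1.158 V

1.158 V


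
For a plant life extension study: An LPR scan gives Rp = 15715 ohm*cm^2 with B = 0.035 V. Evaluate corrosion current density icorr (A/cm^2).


Apply the Stern-Geary relation: icorr = B / Rp
icorr = 0.035 / 15715 = 2.227×10^-6 A/cm^2

2.227×10^-6 A/cm^2


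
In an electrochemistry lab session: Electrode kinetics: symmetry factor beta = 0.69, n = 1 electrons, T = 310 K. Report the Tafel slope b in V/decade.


Apply the Tafel slope relation: b = 2.303*R*T/(beta*n*F)
Numerator: 2.303 * 8.314 * 310 = 5935.61
Denominator: 0.69 * 1 * 96485 = 66574.65
b = 5935.61 / 66574.65 = 0.0892 V/decade

0.0892 V/decade


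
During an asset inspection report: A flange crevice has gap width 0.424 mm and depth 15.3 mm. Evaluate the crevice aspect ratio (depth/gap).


Aspect ratio = depth / gap
Ratio = 15.3 / 0.424 = 36.1

36.1


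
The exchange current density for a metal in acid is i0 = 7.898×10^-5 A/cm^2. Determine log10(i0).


i0 = 7.898×10^-5 A/cm^2
log10(i0) = -4.102

-4.102


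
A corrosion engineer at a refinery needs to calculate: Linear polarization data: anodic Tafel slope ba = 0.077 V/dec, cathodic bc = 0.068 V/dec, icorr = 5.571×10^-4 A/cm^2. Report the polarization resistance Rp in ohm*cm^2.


Apply the Stern-Geary equation: Rp = ba*bc / (2.303*icorr*(ba+bc))
ba*bc = 0.077*0.068 = 0.005236
ba+bc = 0.145; 2.303*icorr*(ba+bc) = 2.303*5.571×10^-4*0.145 = 1.8603519×10^-4
Rp = 0.005236 / 1.8603519×10^-4 = 28.15 ohm*cm^2

28.15 ohm*cm^2


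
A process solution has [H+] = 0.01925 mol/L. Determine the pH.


pH = −log10[H+]
pH = −log10(0.01925) = 1.72

1.72


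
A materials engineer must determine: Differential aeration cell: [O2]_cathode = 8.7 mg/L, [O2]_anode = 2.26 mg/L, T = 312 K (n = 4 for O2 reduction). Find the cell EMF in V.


Apply the Nernst concentration-cell relation: E = (RT/nF)*ln(C_cathode/C_anode)
RT/nF = 8.314*312/(4*96485) = 0.00672117 V
ln(8.7/2.26) = 1.34796
E = 0.00672117 * 1.34796 = 0.00906 V

0.00906 V


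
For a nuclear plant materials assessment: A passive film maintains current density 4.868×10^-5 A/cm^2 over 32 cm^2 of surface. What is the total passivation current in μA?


I = i_pass * A, then convert A → μA (×10^6)
I = 4.868×10^-5 * 32 * 10^6 = 1557.76 μA

1557.76 μA


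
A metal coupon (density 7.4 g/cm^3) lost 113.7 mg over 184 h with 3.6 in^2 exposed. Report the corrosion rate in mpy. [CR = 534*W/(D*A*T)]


Apply the mpy weight-loss relation: CR = 534 * W / (D * A * T)
Numerator: 534 * 113.7 = 60715.8
Denominator: 7.4 * 3.6 * 184 = 4901.76
CR = 60715.8 / 4901.76 = 12.387 mpy

12.387 mpy


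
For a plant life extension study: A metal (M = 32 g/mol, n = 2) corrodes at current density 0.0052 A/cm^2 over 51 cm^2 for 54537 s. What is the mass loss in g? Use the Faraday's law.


Apply Faraday's law: m = i*A*t*M / (n*F)
Total charge passed Q = i*A*t = 0.0052*51*54537 = 14463.2124 C
m = Q*M/(n*F) = 14463.2124*32/(2*96485) = 2.3984 g

2.3984 g


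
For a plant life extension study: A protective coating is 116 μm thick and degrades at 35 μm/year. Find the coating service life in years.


Service life = thickness / degradation rate
Life = 116 / 35 = 3.3 years

3.3 years


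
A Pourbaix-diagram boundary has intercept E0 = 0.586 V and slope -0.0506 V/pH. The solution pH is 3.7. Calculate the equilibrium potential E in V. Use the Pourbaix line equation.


Apply the Pourbaix line equation: E = E0 + slope*pH
E = 0.586 + (-0.0506)*3.7 = 0.586 + (-0.18722) = 0.39878 V
Rounded to 4 decimal places: E = 0.3988 V

0.3988 V


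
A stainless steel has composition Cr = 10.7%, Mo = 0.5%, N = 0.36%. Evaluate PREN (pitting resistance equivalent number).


Apply the PREN formula: PREN = Cr + 3.3*Mo + 16*N
PREN = 10.7 + 3.3*0.5 + 16*0.36
PREN = 10.7 + 1.65 + 5.76 = 18.11

18.11


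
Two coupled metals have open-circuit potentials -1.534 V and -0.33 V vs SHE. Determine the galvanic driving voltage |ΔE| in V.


Driving voltage is the absolute potential difference.
|ΔE| = |-1.534 − (-0.33)| = 1.204 V

1.204 V


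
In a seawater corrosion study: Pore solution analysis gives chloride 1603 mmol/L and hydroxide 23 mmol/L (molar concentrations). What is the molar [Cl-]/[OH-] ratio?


Threshold parameter = [Cl-] / [OH-] (molar basis; both in mmol/L, so units cancel)
Ratio = 1603 / 23 = 69.7

69.7


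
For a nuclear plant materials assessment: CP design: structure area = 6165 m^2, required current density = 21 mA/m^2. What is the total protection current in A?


I = area * current density, then convert mA → A (÷1000)
I = 6165 * 21 / 1000 = 129.47 A

129.47 A


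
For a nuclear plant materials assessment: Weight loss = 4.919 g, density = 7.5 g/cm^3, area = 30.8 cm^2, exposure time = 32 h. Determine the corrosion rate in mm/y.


Apply the mm/y weight-loss relation: CR = 87600 * W / (D * A * T)
Numerator: 87600 * 4.919 = 430904.4
Denominator: 7.5 * 30.8 * 32 = 7392.0
CR = 430904.4 / 7392.0 = 58.29334 mm/y

58.29334 mm/y


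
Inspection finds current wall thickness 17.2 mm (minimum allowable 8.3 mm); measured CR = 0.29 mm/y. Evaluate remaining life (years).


Apply the remaining-life relation: RL = (t_current − t_min) / CR
RL = (17.2 − 8.3) / 0.29 = 8.9 / 0.29 = 30.7 years

30.7 years


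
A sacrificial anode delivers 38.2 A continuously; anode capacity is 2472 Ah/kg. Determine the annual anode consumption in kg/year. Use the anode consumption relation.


Annual consumption = current * hours per year / capacity
Rate = 38.2 * 8760 / 2472 = 135.4 kg/year

135.4 kg/year


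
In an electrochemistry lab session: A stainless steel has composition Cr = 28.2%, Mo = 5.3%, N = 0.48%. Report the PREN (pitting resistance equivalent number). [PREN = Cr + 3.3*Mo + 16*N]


Apply the PREN formula: PREN = Cr + 3.3*Mo + 16*N
PREN = 28.2 + 3.3*5.3 + 16*0.48
PREN = 28.2 + 17.49 + 7.68 = 53.37

53.37


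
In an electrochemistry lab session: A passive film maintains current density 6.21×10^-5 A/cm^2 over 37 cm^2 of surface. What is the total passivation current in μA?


I = i_pass * A, then convert A → μA (×10^6)
I = 6.21×10^-5 * 37 * 10^6 = 2297.7 μA

2297.7 μA


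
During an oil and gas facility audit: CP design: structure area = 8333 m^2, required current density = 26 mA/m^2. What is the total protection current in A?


I = area * current density, then convert mA → A (÷1000)
I = 8333 * 26 / 1000 = 216.66 A

216.66 A


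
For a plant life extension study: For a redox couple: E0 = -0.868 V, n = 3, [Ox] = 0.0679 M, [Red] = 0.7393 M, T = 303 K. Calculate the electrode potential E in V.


Apply the Nernst equation: E = E0 + (RT/nF)*ln([Ox]/[Red])
Step 1: RT/nF = 8.314*303/(3*96485) = 0.00870305 V
Step 2: [Ox]/[Red] = 0.0679/0.7393 = 0.091844
Step 3: ln(0.091844) = -2.387664
Step 4: correction = 0.00870305 * -2.387664 = -0.021 V
E = -0.868 + -0.021 = -0.889 V

-0.889 V


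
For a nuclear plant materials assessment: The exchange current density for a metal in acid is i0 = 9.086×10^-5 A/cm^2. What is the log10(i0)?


i0 = 9.086×10^-5 A/cm^2
log10(i0) = -4.042

-4.042
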